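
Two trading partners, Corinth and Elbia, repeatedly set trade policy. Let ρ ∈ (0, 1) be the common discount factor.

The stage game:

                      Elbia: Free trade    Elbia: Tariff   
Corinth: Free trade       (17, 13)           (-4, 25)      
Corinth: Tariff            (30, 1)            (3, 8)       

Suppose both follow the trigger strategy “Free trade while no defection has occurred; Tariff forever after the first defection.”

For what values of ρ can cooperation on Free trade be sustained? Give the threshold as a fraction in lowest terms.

For Corinth: deviation gain 30−17 = 13, per-period punishment loss 17−3 = 14. IC gives ρ ≥ 13/27.
For Elbia: gain 12, loss 5 per period, so ρ ≥ 12/17.
The tighter constraint is Elbia's, so cooperation needs ρ ≥ 12/17.

12/17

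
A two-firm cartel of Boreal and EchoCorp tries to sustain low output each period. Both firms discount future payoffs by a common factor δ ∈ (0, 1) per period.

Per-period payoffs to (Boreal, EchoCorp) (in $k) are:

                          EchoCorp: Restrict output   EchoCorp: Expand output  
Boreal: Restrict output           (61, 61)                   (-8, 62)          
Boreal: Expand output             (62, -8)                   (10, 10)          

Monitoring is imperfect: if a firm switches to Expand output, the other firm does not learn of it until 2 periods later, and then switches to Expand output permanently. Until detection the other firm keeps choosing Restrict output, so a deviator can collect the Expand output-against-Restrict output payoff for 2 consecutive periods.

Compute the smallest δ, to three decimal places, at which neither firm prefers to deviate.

A deviator earns 62 for 2 periods, then 10 forever; cooperating earns 61 forever. Multiplying the IC by (1−δ):
61 ≥ 62(1−δ^2) + 10δ^2, so 52·δ^2 ≥ 1 and δ^2 ≥ 1/52.
δ ≥ (1/52)^(1/2) ≈ 0.139.

0.139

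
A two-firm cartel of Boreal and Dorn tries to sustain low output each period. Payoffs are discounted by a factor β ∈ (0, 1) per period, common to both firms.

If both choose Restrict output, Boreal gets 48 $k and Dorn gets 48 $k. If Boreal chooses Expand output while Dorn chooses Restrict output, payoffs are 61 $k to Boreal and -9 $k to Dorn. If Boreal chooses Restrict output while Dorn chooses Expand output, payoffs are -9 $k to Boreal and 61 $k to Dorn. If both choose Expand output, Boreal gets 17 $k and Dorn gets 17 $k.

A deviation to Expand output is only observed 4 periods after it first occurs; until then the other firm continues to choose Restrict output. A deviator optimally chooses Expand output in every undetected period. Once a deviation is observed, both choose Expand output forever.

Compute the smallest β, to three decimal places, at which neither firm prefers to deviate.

0.737

The best deviation is to choose Expand output for all 4 undetected periods, earning 61 each, then 17 forever once detected.
Deviation value: 61(1−β^4)/(1−β) + 17β^4/(1−β); cooperation value: 48/(1−β).
IC: 48 ≥ 61(1−β^4) + 17β^4 = 61 − 44β^4.
So β^4 ≥ 13/44, giving β ≥ (13/44)^(1/4) ≈ 0.737.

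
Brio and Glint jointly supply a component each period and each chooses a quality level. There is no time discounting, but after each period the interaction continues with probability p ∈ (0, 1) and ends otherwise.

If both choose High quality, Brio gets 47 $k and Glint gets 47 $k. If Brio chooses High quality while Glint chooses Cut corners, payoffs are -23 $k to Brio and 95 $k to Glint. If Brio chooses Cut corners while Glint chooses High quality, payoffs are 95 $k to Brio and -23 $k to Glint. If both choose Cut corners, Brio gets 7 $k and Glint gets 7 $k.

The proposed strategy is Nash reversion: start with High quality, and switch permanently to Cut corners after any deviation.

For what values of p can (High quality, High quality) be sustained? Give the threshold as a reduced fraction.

Expected cooperation value is 47 + p·47 + p²·47 + … = 47/(1−p); deviation gives 95 + p·7/(1−p).
47 ≥ 95(1−p) + 7p ⇒ 88p ≥ 48 ⇒ p ≥ 48/88 = 6/11.

6/11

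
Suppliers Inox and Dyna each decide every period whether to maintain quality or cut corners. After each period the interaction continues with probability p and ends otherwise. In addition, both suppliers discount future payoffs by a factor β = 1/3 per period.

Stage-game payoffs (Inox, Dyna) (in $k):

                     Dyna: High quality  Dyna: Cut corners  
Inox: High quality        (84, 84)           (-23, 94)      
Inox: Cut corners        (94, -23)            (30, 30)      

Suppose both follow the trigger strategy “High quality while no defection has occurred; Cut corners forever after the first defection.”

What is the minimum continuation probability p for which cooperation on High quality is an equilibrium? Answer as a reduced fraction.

15/32

With continuation probability p and discount β, the effective per-period discount factor is βp.
Grim-trigger IC: βp ≥ (94−84)/(94−30) = 5/32.
So p ≥ (5/32)/(1/3) = 15/32.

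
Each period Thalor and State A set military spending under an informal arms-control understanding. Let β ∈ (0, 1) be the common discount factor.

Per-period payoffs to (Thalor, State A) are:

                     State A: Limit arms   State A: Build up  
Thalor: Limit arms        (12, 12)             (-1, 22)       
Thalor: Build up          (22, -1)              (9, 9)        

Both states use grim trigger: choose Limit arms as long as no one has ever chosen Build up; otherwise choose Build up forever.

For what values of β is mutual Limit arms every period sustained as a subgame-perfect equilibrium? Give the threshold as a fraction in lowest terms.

12/(1−β) ≥ 22 + 9β/(1−β)
12 ≥ 22 − 13β
β ≥ 10/13.

10/13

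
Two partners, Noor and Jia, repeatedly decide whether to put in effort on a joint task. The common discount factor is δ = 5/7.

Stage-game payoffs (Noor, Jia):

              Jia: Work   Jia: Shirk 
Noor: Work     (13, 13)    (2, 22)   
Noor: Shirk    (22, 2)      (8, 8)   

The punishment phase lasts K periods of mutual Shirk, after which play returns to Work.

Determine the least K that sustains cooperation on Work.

IC: δ(1−δ^K)/(1−δ) ≥ (22−13)/(13−8) = 9/5.
With δ = 5/7: need 1 − δ^K ≥ 9/5·(1−5/7)/(5/7), i.e. δ^K ≤ 0.2800.
Since (5/7)^3 = 0.3644 and (5/7)^4 = 0.2603, the smallest such K is 4.

4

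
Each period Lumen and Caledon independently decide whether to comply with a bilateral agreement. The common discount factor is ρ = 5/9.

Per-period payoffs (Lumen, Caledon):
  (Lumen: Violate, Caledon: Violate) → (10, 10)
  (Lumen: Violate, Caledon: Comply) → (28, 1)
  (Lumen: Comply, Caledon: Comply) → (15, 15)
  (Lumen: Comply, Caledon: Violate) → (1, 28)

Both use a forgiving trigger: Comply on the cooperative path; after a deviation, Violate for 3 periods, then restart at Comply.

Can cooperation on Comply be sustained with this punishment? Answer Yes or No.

No

Comparing payoff streams over the 4 periods until play realigns: cooperate → 15(1+ρ+…+ρ^3); deviate → 28 + 10(ρ+…+ρ^3).
Cooperation is sustained iff (15−10)(ρ+…+ρ^3) ≥ 28−15.
ρ+…+ρ^3 = 5/9·(1−(5/9)^3)/(1−5/9) = 1.0357, and (28−15)/(15−10) = 2.6000.
1.0357 < 2.6000, so cooperation is not sustainable.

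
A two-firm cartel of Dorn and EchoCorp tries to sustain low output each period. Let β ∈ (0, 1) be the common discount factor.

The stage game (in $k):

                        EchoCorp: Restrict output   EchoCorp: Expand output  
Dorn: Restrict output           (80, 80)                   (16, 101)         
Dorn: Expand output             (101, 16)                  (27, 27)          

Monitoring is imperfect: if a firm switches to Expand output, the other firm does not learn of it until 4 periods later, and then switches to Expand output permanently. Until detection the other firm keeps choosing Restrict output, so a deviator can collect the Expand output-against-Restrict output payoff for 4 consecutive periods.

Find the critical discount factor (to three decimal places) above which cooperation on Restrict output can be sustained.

A deviator earns 101 for 4 periods, then 27 forever; cooperating earns 80 forever. Multiplying the IC by (1−β):
80 ≥ 101(1−β^4) + 27β^4, so 74·β^4 ≥ 21 and β^4 ≥ 21/74.
β ≥ (21/74)^(1/4) ≈ 0.730.

0.730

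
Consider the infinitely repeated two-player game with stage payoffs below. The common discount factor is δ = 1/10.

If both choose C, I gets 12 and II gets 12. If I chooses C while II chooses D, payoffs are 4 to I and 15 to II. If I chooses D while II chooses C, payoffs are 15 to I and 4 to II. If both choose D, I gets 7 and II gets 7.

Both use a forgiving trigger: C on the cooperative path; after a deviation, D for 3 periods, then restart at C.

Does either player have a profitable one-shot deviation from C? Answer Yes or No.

IC: δ+…+δ^3 ≥ (15−12)/(12−7) = 3/5.
At δ = 1/10: partial sum = 0.1110 < 0.6000. Cooperation not sustainable.

Yes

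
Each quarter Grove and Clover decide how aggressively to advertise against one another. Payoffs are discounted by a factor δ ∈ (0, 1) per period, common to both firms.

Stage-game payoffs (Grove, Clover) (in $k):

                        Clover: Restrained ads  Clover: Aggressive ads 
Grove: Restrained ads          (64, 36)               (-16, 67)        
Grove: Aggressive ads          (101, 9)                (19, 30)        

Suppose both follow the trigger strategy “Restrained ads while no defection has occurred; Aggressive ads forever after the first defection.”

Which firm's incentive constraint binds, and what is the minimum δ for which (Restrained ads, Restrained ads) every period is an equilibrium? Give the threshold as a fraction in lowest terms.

Grove: cooperation gives 64 each period; deviation gives 101 once then 19 forever.
  64/(1−δ) ≥ 101 + 19δ/(1−δ) ⇒ δ ≥ 37/82.
Clover: cooperation gives 36 each period; deviation gives 67 once then 30 forever.
  δ ≥ 31/37.
Both must hold, so the binding constraint is Clover's: δ ≥ 31/37.

Clover; δ ≥ 31/37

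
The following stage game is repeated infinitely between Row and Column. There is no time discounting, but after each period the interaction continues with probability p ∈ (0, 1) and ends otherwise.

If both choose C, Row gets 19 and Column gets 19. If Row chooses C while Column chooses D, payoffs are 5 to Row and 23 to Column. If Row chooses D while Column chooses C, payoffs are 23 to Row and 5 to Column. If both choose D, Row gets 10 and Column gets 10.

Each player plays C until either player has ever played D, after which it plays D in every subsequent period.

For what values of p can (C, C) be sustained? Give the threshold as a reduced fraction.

4/13

With no time discounting, the continuation probability p plays the role of the discount factor.
Grim-trigger IC: 19/(1−p) ≥ 23 + 10p/(1−p) ⇒ p ≥ (23−19)/(23−10) = 4/13.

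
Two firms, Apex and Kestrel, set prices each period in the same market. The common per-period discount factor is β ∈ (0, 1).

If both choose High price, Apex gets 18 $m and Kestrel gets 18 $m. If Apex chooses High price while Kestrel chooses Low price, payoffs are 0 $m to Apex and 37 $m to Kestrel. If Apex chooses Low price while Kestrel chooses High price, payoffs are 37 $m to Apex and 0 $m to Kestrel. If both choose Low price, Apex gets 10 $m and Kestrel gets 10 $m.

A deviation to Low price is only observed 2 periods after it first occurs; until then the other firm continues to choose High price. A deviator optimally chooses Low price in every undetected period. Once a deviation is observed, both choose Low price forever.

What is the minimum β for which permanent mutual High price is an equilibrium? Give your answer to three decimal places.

The best deviation is to choose Low price for all 2 undetected periods, earning 37 each, then 10 forever once detected.
Deviation value: 37(1−β^2)/(1−β) + 10β^2/(1−β); cooperation value: 18/(1−β).
IC: 18 ≥ 37(1−β^2) + 10β^2 = 37 − 27β^2.
So β^2 ≥ 19/27, giving β ≥ (19/27)^(1/2) ≈ 0.839.

0.839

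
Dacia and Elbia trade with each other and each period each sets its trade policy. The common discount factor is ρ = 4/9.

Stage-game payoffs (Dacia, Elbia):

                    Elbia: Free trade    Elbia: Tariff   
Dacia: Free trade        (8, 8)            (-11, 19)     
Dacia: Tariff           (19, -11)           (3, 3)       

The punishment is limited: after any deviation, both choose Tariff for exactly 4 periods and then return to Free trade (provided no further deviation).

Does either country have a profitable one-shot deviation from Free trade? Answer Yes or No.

Comparing payoff streams over the 5 periods until play realigns: cooperate → 8(1+ρ+…+ρ^4); deviate → 19 + 3(ρ+…+ρ^4).
Cooperation is sustained iff (8−3)(ρ+…+ρ^4) ≥ 19−8.
ρ+…+ρ^4 = 4/9·(1−(4/9)^4)/(1−4/9) = 0.7688, and (19−8)/(8−3) = 2.2000.
0.7688 < 2.2000, so cooperation is not sustainable.

Yes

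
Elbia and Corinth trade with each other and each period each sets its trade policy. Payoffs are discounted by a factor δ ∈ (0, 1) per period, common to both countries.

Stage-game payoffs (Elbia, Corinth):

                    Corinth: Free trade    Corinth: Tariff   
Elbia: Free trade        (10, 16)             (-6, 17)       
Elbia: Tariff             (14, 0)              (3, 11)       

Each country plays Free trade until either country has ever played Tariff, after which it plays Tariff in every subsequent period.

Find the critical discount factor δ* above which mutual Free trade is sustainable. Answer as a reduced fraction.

4/11

For Elbia: deviation gain 14−10 = 4, per-period punishment loss 10−3 = 7. IC gives δ ≥ 4/11.
For Corinth: gain 1, loss 5 per period, so δ ≥ 1/6.
The tighter constraint is Elbia's, so cooperation needs δ ≥ 4/11.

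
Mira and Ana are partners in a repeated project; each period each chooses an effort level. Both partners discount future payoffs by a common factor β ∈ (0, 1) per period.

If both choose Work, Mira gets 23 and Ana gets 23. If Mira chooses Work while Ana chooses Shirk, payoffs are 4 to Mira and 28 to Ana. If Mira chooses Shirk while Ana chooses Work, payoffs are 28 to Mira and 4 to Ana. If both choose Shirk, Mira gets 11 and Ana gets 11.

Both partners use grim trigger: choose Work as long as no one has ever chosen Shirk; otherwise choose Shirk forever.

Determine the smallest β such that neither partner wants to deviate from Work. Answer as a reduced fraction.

23/(1−β) ≥ 28 + 11β/(1−β)
23 ≥ 28 − 17β
β ≥ 5/17.

5/17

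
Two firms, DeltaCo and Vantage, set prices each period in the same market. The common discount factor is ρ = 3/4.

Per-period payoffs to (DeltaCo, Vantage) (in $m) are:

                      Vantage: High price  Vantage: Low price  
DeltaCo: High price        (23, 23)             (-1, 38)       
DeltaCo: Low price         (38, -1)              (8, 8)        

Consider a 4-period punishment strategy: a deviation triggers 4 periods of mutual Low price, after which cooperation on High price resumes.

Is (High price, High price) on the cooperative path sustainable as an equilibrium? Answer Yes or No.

Yes

Comparing payoff streams over the 5 periods until play realigns: cooperate → 23(1+ρ+…+ρ^4); deviate → 38 + 8(ρ+…+ρ^4).
Cooperation is sustained iff (23−8)(ρ+…+ρ^4) ≥ 38−23.
ρ+…+ρ^4 = 3/4·(1−(3/4)^4)/(1−3/4) = 2.0508, and (38−23)/(23−8) = 1.0000.
2.0508 ≥ 1.0000, so cooperation is sustainable.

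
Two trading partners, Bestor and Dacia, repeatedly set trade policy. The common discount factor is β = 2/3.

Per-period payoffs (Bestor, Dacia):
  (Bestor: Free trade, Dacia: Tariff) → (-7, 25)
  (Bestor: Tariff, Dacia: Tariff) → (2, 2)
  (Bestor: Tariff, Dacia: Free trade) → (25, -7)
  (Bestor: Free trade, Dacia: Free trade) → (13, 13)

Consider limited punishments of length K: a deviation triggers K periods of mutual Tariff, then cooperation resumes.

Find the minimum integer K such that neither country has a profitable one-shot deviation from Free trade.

2

Need Σ_{k=1}^{K} β^k ≥ (25−13)/(13−2) = 1.0909 at β = 2/3.
At K = 1 the sum is 0.6667 < 1.0909; at K = 2 it is 1.1111 ≥ 1.0909.
So the minimum punishment length is K = 2.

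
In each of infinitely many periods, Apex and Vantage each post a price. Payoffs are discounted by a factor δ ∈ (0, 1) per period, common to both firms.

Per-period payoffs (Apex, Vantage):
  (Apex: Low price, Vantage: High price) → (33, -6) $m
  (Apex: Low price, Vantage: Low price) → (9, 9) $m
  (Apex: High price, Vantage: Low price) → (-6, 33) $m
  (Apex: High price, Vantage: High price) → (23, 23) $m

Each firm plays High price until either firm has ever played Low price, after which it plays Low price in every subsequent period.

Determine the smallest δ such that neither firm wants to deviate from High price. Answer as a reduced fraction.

One-period gain from deviating is 33 − 23 = 10. The loss is 23 − 9 = 14 in every subsequent period, with present value 14·δ/(1−δ).
Deviation is unprofitable when 14·δ/(1−δ) ≥ 10, i.e. δ/(1−δ) ≥ 5/7.
Equivalently δ ≥ 10/(10+14) = 5/12.

5/12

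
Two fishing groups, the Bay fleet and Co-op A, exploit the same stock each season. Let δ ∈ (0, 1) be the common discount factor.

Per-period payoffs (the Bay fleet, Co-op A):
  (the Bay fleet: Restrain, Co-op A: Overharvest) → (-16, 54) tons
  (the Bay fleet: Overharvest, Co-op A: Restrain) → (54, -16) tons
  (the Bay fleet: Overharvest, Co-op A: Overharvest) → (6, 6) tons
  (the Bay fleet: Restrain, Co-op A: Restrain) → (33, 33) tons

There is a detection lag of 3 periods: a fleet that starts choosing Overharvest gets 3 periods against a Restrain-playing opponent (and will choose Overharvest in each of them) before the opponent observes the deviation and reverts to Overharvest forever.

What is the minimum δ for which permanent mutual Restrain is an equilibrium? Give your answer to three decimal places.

0.759

A deviator earns 54 for 3 periods, then 6 forever; cooperating earns 33 forever. Multiplying the IC by (1−δ):
33 ≥ 54(1−δ^3) + 6δ^3, so 48·δ^3 ≥ 21 and δ^3 ≥ 7/16.
δ ≥ (7/16)^(1/3) ≈ 0.759.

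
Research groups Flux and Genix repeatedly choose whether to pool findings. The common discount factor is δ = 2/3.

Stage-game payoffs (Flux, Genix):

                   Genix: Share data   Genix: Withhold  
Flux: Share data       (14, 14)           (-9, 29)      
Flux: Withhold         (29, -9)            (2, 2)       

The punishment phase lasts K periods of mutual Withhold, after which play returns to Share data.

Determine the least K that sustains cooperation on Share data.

3

Need Σ_{k=1}^{K} δ^k ≥ (29−14)/(14−2) = 1.2500 at δ = 2/3.
At K = 2 the sum is 1.1111 < 1.2500; at K = 3 it is 1.4074 ≥ 1.2500.
So the minimum punishment length is K = 3.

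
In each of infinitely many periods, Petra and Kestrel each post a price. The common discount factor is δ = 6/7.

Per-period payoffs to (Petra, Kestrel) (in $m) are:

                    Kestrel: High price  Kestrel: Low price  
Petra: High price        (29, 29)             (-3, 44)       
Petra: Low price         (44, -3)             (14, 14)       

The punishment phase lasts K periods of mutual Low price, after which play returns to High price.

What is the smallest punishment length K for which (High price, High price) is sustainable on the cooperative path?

2

IC: δ(1−δ^K)/(1−δ) ≥ (44−29)/(29−14) = 1.
With δ = 6/7: need 1 − δ^K ≥ 1·(1−6/7)/(6/7), i.e. δ^K ≤ 0.8333.
Since (6/7)^1 = 0.8571 and (6/7)^2 = 0.7347, the smallest such K is 2.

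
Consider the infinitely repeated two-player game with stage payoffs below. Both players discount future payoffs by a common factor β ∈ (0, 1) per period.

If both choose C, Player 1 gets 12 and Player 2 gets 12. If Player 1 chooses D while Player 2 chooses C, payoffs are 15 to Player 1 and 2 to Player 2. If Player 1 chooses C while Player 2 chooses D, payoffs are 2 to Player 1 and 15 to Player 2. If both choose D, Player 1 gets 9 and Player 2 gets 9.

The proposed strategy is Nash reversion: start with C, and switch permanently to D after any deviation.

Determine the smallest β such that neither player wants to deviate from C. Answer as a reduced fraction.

12/(1−β) ≥ 15 + 9β/(1−β)
12 ≥ 15 − 6β
β ≥ 3/6 = 1/2.

1/2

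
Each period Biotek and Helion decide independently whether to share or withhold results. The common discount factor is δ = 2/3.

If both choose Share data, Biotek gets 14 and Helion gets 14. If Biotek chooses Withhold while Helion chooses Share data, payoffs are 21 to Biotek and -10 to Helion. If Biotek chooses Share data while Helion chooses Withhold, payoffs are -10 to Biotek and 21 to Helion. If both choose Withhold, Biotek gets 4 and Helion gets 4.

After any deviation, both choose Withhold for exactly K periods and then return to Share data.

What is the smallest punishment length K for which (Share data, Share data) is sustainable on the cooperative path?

No profitable deviation requires (14−4)(δ+…+δ^K) ≥ 21−14, i.e. δ+…+δ^K ≥ 7/10 ≈ 0.7000.
With δ = 2/3, the partial sums are K=1: 0.6667, K=2: 1.1111.
K = 2 is the first length at which the sum reaches 0.7000.

2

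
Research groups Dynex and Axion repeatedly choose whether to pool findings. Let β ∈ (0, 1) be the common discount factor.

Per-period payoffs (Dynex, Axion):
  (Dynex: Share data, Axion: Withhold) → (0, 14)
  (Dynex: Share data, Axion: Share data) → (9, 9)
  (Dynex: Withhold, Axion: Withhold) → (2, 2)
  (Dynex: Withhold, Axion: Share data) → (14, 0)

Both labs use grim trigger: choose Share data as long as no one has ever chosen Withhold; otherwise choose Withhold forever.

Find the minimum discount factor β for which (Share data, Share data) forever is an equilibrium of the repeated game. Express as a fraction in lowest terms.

5/12

One-period gain from deviating is 14 − 9 = 5. The loss is 9 − 2 = 7 in every subsequent period, with present value 7·β/(1−β).
Deviation is unprofitable when 7·β/(1−β) ≥ 5, i.e. β/(1−β) ≥ 5/7.
Equivalently β ≥ 5/(5+7) = 5/12.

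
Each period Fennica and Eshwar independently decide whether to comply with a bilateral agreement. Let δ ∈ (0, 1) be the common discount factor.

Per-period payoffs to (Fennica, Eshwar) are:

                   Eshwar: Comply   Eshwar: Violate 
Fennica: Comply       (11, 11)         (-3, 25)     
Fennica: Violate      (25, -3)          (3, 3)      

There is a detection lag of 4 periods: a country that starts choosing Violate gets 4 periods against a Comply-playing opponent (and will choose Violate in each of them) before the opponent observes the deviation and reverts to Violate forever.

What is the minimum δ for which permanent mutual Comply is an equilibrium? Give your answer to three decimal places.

0.893

Deviating for the 4 undetected periods gains 25−11 = 14 per period over cooperation, then loses 11−3 = 8 per period forever once punishment starts.
Gain: 14(1 + δ + … + δ^3); loss: 8·δ^4/(1−δ).
No profitable deviation ⇔ 14(1−δ^4) ≤ 8·δ^4, i.e. δ^4 ≥ 14/(14+8) = 7/11.
Hence δ ≥ (7/11)^(1/4) ≈ 0.893.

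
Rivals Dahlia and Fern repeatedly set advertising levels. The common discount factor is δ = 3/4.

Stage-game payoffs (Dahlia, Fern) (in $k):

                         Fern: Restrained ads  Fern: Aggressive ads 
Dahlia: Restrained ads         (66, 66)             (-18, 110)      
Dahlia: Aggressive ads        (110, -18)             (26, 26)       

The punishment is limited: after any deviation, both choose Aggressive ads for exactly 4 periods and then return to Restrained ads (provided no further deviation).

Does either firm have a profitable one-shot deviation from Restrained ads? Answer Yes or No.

A one-shot deviation gives 110 now, then 26 for 4 periods, then back to 66.
Gain from deviating: (110−66) today; loss: (66−26) in each of the next 4 periods.
No-deviation condition: (66−26)(δ+…+δ^4) ≥ 110−66, i.e. δ+…+δ^4 ≥ 11/10.
At δ = 3/4: δ+…+δ^4 = 2.0508 ≥ 1.1000.
So cooperation is sustainable.

No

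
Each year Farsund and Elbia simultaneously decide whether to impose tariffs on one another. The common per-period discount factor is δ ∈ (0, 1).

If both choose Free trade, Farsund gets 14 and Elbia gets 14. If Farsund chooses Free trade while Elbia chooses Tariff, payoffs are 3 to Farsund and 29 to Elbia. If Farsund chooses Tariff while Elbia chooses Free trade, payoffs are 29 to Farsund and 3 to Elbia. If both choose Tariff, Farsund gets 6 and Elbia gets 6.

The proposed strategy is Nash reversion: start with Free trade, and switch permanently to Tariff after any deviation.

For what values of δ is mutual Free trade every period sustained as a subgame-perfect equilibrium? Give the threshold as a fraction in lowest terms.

15/23

Under grim trigger the critical discount factor is (T−C)/(T−P) with T = 29, C = 14, P = 6.
δ* = (29−14)/(29−6) = 15/23.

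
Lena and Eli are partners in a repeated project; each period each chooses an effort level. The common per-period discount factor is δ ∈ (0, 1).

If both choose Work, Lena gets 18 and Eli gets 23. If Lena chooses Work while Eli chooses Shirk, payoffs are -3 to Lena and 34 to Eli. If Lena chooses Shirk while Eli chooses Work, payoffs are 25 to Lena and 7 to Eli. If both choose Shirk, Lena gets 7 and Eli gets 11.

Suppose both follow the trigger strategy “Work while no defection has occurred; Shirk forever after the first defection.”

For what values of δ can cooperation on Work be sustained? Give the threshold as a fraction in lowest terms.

11/23

Lena: cooperation gives 18 each period; deviation gives 25 once then 7 forever.
  18/(1−δ) ≥ 25 + 7δ/(1−δ) ⇒ δ ≥ 7/18.
Eli: cooperation gives 23 each period; deviation gives 34 once then 11 forever.
  δ ≥ 11/23.
Both must hold, so the binding constraint is Eli's: δ ≥ 11/23.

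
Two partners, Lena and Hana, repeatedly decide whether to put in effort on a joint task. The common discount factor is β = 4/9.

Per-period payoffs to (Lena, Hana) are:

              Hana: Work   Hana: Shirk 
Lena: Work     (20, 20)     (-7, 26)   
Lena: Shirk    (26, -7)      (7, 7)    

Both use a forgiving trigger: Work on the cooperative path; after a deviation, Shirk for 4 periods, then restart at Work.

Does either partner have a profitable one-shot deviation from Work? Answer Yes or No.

Comparing payoff streams over the 5 periods until play realigns: cooperate → 20(1+β+…+β^4); deviate → 26 + 7(β+…+β^4).
Cooperation is sustained iff (20−7)(β+…+β^4) ≥ 26−20.
β+…+β^4 = 4/9·(1−(4/9)^4)/(1−4/9) = 0.7688, and (26−20)/(20−7) = 0.4615.
0.7688 ≥ 0.4615, so cooperation is sustainable.

No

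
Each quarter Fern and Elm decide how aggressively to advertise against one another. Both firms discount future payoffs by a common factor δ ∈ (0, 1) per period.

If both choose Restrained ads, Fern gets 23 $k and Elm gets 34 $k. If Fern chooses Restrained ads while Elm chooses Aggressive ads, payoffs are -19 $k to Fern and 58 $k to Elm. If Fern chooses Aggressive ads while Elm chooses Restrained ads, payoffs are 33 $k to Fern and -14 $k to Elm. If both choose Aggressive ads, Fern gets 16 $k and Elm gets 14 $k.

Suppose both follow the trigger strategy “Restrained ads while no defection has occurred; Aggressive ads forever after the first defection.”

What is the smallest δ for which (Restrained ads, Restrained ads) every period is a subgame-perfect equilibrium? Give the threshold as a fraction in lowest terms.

Fern's threshold: (33−23)/(33−16) = 10/17.
Elm's threshold: (58−34)/(58−14) = 6/11.
10/17 > 6/11, so Fern binds and δ* = 10/17.

10/17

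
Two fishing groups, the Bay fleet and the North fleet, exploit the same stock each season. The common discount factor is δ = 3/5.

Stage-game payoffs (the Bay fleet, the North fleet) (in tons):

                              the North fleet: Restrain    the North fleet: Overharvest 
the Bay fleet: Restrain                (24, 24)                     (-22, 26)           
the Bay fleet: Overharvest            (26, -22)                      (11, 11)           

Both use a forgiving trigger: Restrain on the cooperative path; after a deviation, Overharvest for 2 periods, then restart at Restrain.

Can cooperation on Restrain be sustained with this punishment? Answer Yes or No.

Yes

Comparing payoff streams over the 3 periods until play realigns: cooperate → 24(1+δ+…+δ^2); deviate → 26 + 11(δ+…+δ^2).
Cooperation is sustained iff (24−11)(δ+…+δ^2) ≥ 26−24.
δ+…+δ^2 = 3/5·(1−(3/5)^2)/(1−3/5) = 0.9600, and (26−24)/(24−11) = 0.1538.
0.9600 ≥ 0.1538, so cooperation is sustainable.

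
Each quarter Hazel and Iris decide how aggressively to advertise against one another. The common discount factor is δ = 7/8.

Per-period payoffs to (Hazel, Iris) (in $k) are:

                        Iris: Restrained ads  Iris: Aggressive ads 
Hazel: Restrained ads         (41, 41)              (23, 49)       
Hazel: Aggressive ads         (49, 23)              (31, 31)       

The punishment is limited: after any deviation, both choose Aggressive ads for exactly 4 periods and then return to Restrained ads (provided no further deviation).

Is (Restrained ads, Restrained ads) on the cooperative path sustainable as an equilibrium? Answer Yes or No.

A one-shot deviation gives 49 now, then 31 for 4 periods, then back to 41.
Gain from deviating: (49−41) today; loss: (41−31) in each of the next 4 periods.
No-deviation condition: (41−31)(δ+…+δ^4) ≥ 49−41, i.e. δ+…+δ^4 ≥ 4/5.
At δ = 7/8: δ+…+δ^4 = 2.8967 ≥ 0.8000.
So cooperation is sustainable.

Yes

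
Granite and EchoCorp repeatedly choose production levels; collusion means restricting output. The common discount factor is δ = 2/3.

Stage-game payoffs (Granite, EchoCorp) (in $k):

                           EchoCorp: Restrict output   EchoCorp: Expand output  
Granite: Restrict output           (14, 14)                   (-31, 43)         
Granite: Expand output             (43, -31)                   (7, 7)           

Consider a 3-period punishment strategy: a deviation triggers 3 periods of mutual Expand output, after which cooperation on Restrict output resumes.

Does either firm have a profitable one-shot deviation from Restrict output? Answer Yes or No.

Yes

A one-shot deviation gives 43 now, then 7 for 3 periods, then back to 14.
Gain from deviating: (43−14) today; loss: (14−7) in each of the next 3 periods.
No-deviation condition: (14−7)(δ+…+δ^3) ≥ 43−14, i.e. δ+…+δ^3 ≥ 29/7.
At δ = 2/3: δ+…+δ^3 = 1.4074 < 4.1429.
So cooperation is not sustainable.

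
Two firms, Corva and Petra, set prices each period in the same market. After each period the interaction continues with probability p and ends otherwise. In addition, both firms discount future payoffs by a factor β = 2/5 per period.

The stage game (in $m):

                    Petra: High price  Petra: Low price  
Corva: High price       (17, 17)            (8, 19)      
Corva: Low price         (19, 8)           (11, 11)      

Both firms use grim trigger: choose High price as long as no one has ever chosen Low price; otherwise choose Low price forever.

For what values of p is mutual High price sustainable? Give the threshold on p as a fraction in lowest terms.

5/8

With continuation probability p and discount β, the effective per-period discount factor is βp.
Grim-trigger IC: βp ≥ (19−17)/(19−11) = 1/4.
So p ≥ (1/4)/(2/5) = 5/8.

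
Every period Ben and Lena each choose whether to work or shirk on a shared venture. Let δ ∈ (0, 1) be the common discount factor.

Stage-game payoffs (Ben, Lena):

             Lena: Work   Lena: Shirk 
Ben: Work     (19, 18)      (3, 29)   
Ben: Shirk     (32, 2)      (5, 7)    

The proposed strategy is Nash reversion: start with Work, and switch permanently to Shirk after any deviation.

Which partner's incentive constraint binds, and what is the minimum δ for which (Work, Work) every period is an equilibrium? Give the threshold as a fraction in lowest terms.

For Ben: deviation gain 32−19 = 13, per-period punishment loss 19−5 = 14. IC gives δ ≥ 13/27.
For Lena: gain 11, loss 11 per period, so δ ≥ 11/22 = 1/2.
The tighter constraint is Lena's, so cooperation needs δ ≥ 1/2.

Lena; δ ≥ 1/2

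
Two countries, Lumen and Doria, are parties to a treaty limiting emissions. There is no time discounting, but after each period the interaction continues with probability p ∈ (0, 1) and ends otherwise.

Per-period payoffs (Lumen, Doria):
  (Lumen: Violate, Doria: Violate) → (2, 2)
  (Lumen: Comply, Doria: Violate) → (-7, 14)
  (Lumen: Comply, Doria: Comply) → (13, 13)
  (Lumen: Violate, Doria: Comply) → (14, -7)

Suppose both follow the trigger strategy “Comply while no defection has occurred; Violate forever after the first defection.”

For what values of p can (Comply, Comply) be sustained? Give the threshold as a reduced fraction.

With no time discounting, the continuation probability p plays the role of the discount factor.
Grim-trigger IC: 13/(1−p) ≥ 14 + 2p/(1−p) ⇒ p ≥ (14−13)/(14−2) = 1/12.

1/12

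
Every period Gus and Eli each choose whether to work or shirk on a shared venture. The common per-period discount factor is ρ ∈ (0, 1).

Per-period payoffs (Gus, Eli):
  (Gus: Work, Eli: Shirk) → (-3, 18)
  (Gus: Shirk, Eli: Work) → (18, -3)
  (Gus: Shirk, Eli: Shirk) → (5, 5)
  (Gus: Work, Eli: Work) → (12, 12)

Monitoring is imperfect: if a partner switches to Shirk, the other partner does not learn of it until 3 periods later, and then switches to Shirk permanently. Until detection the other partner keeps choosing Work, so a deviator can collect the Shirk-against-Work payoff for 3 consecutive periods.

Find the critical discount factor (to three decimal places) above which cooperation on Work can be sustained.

0.773

The best deviation is to choose Shirk for all 3 undetected periods, earning 18 each, then 5 forever once detected.
Deviation value: 18(1−ρ^3)/(1−ρ) + 5ρ^3/(1−ρ); cooperation value: 12/(1−ρ).
IC: 12 ≥ 18(1−ρ^3) + 5ρ^3 = 18 − 13ρ^3.
So ρ^3 ≥ 6/13, giving ρ ≥ (6/13)^(1/3) ≈ 0.773.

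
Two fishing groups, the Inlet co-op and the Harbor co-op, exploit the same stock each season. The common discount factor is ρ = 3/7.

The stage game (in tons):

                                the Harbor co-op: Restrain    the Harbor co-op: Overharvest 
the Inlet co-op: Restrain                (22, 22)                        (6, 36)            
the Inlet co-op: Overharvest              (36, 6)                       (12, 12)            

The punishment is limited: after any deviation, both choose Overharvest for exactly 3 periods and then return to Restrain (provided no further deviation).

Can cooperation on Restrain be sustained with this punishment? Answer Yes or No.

Comparing payoff streams over the 4 periods until play realigns: cooperate → 22(1+ρ+…+ρ^3); deviate → 36 + 12(ρ+…+ρ^3).
Cooperation is sustained iff (22−12)(ρ+…+ρ^3) ≥ 36−22.
ρ+…+ρ^3 = 3/7·(1−(3/7)^3)/(1−3/7) = 0.6910, and (36−22)/(22−12) = 1.4000.
0.6910 < 1.4000, so cooperation is not sustainable.

No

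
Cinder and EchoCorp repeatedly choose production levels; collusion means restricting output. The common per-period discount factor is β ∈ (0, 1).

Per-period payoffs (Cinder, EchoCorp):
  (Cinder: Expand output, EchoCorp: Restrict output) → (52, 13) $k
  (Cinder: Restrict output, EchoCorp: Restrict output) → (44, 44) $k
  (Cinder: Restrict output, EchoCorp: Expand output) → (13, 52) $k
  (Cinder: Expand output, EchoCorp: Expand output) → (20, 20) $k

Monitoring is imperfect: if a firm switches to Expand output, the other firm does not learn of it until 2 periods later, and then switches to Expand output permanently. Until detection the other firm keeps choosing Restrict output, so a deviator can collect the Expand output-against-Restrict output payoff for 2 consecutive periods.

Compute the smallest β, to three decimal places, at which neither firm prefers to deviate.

0.500

The best deviation is to choose Expand output for all 2 undetected periods, earning 52 each, then 20 forever once detected.
Deviation value: 52(1−β^2)/(1−β) + 20β^2/(1−β); cooperation value: 44/(1−β).
IC: 44 ≥ 52(1−β^2) + 20β^2 = 52 − 32β^2.
So β^2 ≥ 8/32 = 1/4, giving β ≥ (1/4)^(1/2) ≈ 0.500.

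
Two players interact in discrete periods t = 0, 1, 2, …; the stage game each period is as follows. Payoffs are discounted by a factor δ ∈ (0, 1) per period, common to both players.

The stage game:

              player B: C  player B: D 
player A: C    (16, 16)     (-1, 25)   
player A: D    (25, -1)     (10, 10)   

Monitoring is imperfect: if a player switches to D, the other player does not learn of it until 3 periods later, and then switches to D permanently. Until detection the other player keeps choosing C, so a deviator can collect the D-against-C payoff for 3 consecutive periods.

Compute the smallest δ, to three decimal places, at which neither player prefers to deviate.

A deviator earns 25 for 3 periods, then 10 forever; cooperating earns 16 forever. Multiplying the IC by (1−δ):
16 ≥ 25(1−δ^3) + 10δ^3, so 15·δ^3 ≥ 9 and δ^3 ≥ 3/5.
δ ≥ (3/5)^(1/3) ≈ 0.843.

0.843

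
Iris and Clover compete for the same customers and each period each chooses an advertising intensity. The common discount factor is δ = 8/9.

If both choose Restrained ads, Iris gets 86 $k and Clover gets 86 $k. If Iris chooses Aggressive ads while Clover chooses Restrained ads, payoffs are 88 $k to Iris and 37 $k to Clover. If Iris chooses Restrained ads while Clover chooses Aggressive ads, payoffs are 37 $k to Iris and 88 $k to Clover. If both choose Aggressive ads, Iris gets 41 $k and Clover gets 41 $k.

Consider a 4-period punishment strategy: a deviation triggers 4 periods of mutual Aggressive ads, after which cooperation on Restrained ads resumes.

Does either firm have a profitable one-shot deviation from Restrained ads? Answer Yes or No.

Comparing payoff streams over the 5 periods until play realigns: cooperate → 86(1+δ+…+δ^4); deviate → 88 + 41(δ+…+δ^4).
Cooperation is sustained iff (86−41)(δ+…+δ^4) ≥ 88−86.
δ+…+δ^4 = 8/9·(1−(8/9)^4)/(1−8/9) = 3.0056, and (88−86)/(86−41) = 0.0444.
3.0056 ≥ 0.0444, so cooperation is sustainable.

No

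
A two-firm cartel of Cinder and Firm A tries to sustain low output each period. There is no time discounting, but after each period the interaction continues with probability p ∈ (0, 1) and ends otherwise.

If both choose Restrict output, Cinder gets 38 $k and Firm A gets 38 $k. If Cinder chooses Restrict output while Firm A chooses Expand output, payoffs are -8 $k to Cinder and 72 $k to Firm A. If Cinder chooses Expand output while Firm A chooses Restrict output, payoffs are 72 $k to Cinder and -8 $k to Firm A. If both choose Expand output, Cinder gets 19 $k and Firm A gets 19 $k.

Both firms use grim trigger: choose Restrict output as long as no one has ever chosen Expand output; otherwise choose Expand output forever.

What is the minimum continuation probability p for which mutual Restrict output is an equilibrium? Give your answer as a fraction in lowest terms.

With no time discounting, the continuation probability p plays the role of the discount factor.
Grim-trigger IC: 38/(1−p) ≥ 72 + 19p/(1−p) ⇒ p ≥ (72−38)/(72−19) = 34/53.

34/53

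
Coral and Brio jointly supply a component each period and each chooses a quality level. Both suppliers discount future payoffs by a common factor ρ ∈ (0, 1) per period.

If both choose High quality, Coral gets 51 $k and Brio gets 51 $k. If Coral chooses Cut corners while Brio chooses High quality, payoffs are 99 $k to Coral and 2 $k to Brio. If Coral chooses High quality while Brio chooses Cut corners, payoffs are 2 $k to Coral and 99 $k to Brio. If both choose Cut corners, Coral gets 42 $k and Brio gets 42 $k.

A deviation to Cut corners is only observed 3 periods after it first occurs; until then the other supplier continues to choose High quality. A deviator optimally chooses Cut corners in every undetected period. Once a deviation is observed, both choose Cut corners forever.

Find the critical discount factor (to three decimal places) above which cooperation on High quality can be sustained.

Deviating for the 3 undetected periods gains 99−51 = 48 per period over cooperation, then loses 51−42 = 9 per period forever once punishment starts.
Gain: 48(1 + ρ + … + ρ^2); loss: 9·ρ^3/(1−ρ).
No profitable deviation ⇔ 48(1−ρ^3) ≤ 9·ρ^3, i.e. ρ^3 ≥ 48/(48+9) = 16/19.
Hence ρ ≥ (16/19)^(1/3) ≈ 0.944.

0.944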